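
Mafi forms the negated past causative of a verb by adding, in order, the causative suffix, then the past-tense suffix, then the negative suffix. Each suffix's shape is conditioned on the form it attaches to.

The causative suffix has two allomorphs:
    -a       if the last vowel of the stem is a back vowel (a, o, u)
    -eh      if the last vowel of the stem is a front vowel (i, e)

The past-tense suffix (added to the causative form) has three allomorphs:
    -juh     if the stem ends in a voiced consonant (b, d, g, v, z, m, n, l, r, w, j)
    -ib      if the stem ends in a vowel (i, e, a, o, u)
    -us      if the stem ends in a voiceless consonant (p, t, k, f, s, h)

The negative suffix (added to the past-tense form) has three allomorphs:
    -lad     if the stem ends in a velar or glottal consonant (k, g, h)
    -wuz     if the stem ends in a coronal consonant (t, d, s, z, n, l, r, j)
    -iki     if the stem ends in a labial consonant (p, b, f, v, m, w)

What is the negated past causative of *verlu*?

verluaibiki

*verlu*: last vowel = /u/, a back vowel → -a → *verlua*.
The causative form *verlua* — final sound /a/ (a vowel) → -ib → *verluaib*.
Since the final consonant of the past-tense form *verluaib* is /b/ (labial), it takes -iki, giving *verluaibiki*.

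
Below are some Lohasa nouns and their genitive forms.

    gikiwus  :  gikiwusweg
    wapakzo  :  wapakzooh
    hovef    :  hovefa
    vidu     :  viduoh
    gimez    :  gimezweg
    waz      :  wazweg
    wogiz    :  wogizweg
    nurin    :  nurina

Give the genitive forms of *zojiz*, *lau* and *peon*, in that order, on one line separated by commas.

zojizweg, lauoh, peona

The alternation tracks the final sound of the stem — -weg when the stem ends in a sibilant (*gikiwus*, *gimez*, *waz*, *wogiz*); -a when the stem ends in a non-sibilant consonant (*hovef*, *nurin*); -oh when the stem ends in a vowel (*wapakzo*, *vidu*).
The final sound of *zojiz* is /z/, which is a sibilant, so the suffix is -weg, giving *zojizweg*.
Since the final sound of *lau* is /u/ (a vowel), it takes -oh, giving *lauoh*.
The final sound of *peon* is /n/, which is a non-sibilant consonant, so the suffix is -a, giving *peona*.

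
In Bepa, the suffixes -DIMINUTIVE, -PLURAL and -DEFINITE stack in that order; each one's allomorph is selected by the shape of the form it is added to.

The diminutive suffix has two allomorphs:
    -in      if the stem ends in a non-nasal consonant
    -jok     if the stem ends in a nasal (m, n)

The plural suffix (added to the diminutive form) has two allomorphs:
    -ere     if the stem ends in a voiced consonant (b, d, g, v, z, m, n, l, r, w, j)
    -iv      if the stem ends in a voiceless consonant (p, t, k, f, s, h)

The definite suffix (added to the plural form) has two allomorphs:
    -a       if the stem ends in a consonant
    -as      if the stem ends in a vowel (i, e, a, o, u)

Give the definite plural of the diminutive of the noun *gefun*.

gefunjokiva

*gefun* — final consonant /n/ (a nasal) → -jok → *gefunjok*.
The diminutive form *gefunjok* — final consonant /k/ (voiceless) → -iv → *gefunjokiv*.
The plural form *gefunjokiv*: final sound = /v/, a consonant → -a → *gefunjokiva*.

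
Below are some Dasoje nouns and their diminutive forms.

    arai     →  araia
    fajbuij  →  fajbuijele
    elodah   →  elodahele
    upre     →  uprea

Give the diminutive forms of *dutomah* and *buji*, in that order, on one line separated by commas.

dutomahele, bujia

The suffix is conditioned by the final sound: -ele when the stem ends in a consonant (*fajbuij*, *elodah*); -a when the stem ends in a vowel (*arai*, *upre*).
The final sound of *dutomah* is /h/, which is a consonant, so the suffix is -ele, giving *dutomahele*.
*buji* — final sound /i/ (a vowel) → -a → *bujia*.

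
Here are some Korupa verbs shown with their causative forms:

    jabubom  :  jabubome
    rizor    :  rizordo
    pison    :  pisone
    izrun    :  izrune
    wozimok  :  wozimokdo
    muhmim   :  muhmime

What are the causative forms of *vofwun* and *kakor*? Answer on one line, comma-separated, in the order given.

The suffix is conditioned by the final consonant: -e when the stem ends in a nasal (*jabubom*, *pison*, *izrun*, *muhmim*); -do when the stem ends in a non-nasal consonant (*rizor*, *wozimok*).
*vofwun*: final consonant = /n/, a nasal → -e → *vofwune*.
*kakor*: final consonant = /r/, non-nasal → -do → *kakordo*.

vofwune, kakordo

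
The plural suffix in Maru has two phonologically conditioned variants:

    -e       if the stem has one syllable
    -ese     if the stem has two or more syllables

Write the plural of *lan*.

*lan* (one syllable) → -e → *lane*.

lane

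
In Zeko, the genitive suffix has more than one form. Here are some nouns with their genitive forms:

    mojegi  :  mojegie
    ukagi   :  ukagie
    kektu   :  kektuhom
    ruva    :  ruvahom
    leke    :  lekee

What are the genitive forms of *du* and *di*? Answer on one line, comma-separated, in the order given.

duhom, die

Looking at the last vowel of each stem: -e when the last vowel of the stem is a front vowel (*mojegi*, *ukagi*, *leke*); -hom when the last vowel of the stem is a back vowel (*kektu*, *ruva*).
*du* — last vowel /u/ (a back vowel) → -hom → *duhom*.
Since the last vowel of *di* is /i/ (a front vowel), it takes -e, giving *die*.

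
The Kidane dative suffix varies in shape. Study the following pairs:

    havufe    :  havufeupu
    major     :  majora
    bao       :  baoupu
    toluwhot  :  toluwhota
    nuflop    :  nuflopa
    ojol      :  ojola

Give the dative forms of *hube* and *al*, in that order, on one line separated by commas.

The pattern is consonant vs. vowel: -a when the stem ends in a consonant (*major*, *toluwhot*, *nuflop*, *ojol*); -upu when the stem ends in a vowel (*havufe*, *bao*).
Since the final sound of *hube* is /e/ (a vowel), it takes -upu, giving *hubeupu*.
The final sound of *al* is /l/, which is a consonant, so the suffix is -a, giving *ala*.

hubeupu, ala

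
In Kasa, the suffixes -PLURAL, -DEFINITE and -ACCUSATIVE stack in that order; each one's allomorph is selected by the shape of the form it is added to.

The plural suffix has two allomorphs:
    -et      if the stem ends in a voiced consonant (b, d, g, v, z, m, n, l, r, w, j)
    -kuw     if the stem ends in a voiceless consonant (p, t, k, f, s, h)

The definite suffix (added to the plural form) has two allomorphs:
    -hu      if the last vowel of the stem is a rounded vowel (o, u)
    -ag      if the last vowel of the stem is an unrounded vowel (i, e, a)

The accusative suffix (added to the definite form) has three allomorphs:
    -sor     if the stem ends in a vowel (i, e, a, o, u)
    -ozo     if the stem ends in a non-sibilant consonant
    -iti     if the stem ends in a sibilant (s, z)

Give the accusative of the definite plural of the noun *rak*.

rakkuwhusor

*rak*: final consonant = /k/, voiceless → -kuw → *rakkuw*.
The last vowel of the plural form *rakkuw* is /u/, which is a rounded vowel, so the definite suffix is -hu, giving *rakkuwhu*.
The final sound of the definite form *rakkuwhu* is /u/, which is a vowel, so the accusative suffix is -sor, giving *rakkuwhusor*.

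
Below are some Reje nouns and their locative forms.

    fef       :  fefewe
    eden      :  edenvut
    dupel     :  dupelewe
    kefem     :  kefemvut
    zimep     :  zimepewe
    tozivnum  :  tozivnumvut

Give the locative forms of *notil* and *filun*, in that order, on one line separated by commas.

The suffix is conditioned by the final consonant: -vut when the stem ends in a nasal (*eden*, *kefem*, *tozivnum*); -ewe when the stem ends in a non-nasal consonant (*fef*, *dupel*, *zimep*).
*notil* — final consonant /l/ (non-nasal) → -ewe → *notilewe*.
*filun*: final consonant = /n/, a nasal → -vut → *filunvut*.

notilewe, filunvut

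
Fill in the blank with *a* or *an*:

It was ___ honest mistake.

The indefinite article is chosen by the initial *sound* of the following word, not its spelling.
*honest* begins with the sound /ɒ/ (silent h) — a vowel sound.
So the article is *an*: It was an honest mistake.

an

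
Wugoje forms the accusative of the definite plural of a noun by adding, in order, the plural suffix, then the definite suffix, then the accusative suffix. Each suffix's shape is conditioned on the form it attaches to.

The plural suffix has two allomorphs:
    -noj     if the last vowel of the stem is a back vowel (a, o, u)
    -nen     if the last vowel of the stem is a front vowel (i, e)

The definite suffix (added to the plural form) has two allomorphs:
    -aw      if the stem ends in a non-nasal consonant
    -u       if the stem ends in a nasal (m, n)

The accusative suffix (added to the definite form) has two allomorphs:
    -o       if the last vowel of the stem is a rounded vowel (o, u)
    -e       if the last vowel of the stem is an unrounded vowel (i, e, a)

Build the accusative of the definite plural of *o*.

onojawe

*o* — last vowel /o/ (a back vowel) → -noj → *onoj*.
The plural form *onoj*: final consonant = /j/, non-nasal → -aw → *onojaw*.
Since the last vowel of the definite form *onojaw* is /a/ (an unrounded vowel), it takes -e, giving *onojawe*.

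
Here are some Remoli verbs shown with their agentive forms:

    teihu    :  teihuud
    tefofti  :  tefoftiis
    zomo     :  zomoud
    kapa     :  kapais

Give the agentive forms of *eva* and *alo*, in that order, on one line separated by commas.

evais, aloud

The suffix is conditioned by the last vowel: -ud when the last vowel of the stem is a rounded vowel (*teihu*, *zomo*); -is when the last vowel of the stem is an unrounded vowel (*tefofti*, *kapa*).
The last vowel of *eva* is /a/, which is an unrounded vowel, so the suffix is -is, giving *evais*.
Since the last vowel of *alo* is /o/ (a rounded vowel), it takes -ud, giving *aloud*.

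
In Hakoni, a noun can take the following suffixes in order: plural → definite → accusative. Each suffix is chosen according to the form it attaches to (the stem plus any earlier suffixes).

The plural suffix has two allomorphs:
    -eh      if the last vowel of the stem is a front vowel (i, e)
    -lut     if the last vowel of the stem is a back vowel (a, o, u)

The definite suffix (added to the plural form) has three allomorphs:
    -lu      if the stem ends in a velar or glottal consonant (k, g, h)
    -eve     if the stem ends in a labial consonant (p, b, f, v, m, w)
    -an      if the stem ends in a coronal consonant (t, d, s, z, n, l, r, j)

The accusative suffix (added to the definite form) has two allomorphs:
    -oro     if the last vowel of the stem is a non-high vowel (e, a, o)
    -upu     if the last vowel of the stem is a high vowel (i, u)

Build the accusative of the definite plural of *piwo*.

Since the last vowel of *piwo* is /o/ (a back vowel), it takes -lut, giving *piwolut*.
The plural form *piwolut* — final consonant /t/ (coronal) → -an → *piwolutan*.
The last vowel of the definite form *piwolutan* is /a/, which is a non-high vowel, so the accusative suffix is -oro, giving *piwolutanoro*.

piwolutanoro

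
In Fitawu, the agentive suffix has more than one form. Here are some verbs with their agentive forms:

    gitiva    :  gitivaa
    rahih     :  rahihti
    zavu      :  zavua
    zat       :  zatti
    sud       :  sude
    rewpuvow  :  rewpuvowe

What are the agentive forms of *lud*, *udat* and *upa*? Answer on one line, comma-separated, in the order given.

Looking at the final sound of each stem: -ti when the stem ends in a voiceless consonant (*rahih*, *zat*); -e when the stem ends in a voiced consonant (*sud*, *rewpuvow*); -a when the stem ends in a vowel (*gitiva*, *zavu*).
*lud* — final sound /d/ (a voiced consonant) → -e → *lude*.
Since the final sound of *udat* is /t/ (a voiceless consonant), it takes -ti, giving *udatti*.
*upa*: final sound = /a/, a vowel → -a → *upaa*.

lude, udatti, upaa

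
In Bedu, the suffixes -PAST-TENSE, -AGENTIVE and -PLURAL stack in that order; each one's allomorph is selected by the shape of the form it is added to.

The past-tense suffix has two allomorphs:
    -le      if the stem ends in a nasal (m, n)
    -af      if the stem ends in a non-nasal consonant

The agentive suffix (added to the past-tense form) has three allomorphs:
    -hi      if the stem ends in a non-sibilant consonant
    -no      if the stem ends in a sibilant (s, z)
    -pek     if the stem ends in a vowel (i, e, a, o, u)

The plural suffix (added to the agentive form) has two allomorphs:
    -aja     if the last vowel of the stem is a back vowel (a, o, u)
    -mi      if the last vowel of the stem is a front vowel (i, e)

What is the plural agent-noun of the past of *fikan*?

*fikan* — final consonant /n/ (a nasal) → -le → *fikanle*.
The past-tense form *fikanle* — final sound /e/ (a vowel) → -pek → *fikanlepek*.
Since the last vowel of the agentive form *fikanlepek* is /e/ (a front vowel), it takes -mi, giving *fikanlepekmi*.

fikanlepekmi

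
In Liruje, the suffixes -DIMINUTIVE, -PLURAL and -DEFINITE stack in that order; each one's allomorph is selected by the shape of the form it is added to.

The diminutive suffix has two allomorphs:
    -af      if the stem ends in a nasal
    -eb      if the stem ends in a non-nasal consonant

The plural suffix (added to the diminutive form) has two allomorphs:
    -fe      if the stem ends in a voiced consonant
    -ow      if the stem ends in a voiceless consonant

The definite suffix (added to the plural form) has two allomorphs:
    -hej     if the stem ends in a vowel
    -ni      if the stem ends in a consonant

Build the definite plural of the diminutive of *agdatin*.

The final consonant of *agdatin* is /n/, which is a nasal, so the diminutive suffix is -af, giving *agdatinaf*.
The diminutive form *agdatinaf*: final consonant = /f/, voiceless → -ow → *agdatinafow*.
The plural form *agdatinafow*: final sound = /w/, a consonant → -ni → *agdatinafowni*.

agdatinafowni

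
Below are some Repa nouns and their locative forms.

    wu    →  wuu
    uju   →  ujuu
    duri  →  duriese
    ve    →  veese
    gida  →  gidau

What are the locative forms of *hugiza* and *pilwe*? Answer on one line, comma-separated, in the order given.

The pattern is front/back vowel harmony: -ese when the last vowel of the stem is a front vowel (*duri*, *ve*); -u when the last vowel of the stem is a back vowel (*wu*, *uju*, *gida*).
Since the last vowel of *hugiza* is /a/ (a back vowel), it takes -u, giving *hugizau*.
*pilwe*: last vowel = /e/, a front vowel → -ese → *pilweese*.

hugizau, pilweese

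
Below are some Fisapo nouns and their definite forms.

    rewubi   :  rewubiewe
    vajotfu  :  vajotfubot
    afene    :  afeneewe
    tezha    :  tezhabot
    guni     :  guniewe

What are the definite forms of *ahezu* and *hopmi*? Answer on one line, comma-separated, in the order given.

ahezubot, hopmiewe

The alternation tracks the last vowel of the stem — -ewe when the last vowel of the stem is a front vowel (*rewubi*, *afene*, *guni*); -bot when the last vowel of the stem is a back vowel (*vajotfu*, *tezha*).
*ahezu*: last vowel = /u/, a back vowel → -bot → *ahezubot*.
*hopmi* — last vowel /i/ (a front vowel) → -ewe → *hopmiewe*.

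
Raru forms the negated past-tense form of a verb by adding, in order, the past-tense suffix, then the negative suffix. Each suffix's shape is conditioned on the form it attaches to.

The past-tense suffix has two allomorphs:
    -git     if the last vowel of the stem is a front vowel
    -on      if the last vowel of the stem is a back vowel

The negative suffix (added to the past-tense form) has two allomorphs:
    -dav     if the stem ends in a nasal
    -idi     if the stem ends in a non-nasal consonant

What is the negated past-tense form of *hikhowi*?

Since the last vowel of *hikhowi* is /i/ (a front vowel), it takes -git, giving *hikhowigit*.
The final consonant of the past-tense form *hikhowigit* is /t/, which is non-nasal, so the negative suffix is -idi, giving *hikhowigitidi*.

hikhowigitidi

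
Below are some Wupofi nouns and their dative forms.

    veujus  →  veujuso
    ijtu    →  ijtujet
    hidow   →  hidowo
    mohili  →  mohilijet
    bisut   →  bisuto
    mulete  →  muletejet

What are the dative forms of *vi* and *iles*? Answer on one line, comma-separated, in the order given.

vijet, ileso

The pattern is consonant vs. vowel: -o when the stem ends in a consonant (*veujus*, *hidow*, *bisut*); -jet when the stem ends in a vowel (*ijtu*, *mohili*, *mulete*).
*vi*: final sound = /i/, a vowel → -jet → *vijet*.
The final sound of *iles* is /s/, which is a consonant, so the suffix is -o, giving *ileso*.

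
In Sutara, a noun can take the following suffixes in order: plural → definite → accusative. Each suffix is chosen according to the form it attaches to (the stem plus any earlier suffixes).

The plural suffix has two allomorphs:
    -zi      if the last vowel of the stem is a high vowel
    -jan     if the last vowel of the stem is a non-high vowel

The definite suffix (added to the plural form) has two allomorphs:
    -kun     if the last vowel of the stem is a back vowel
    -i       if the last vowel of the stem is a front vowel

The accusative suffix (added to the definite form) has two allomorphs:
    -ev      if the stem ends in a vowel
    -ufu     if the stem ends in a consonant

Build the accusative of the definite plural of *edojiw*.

edojiwziiev

The last vowel of *edojiw* is /i/, which is a high vowel, so the plural suffix is -zi, giving *edojiwzi*.
Since the last vowel of the plural form *edojiwzi* is /i/ (a front vowel), it takes -i, giving *edojiwzii*.
Since the final sound of the definite form *edojiwzii* is /i/ (a vowel), it takes -ev, giving *edojiwziiev*.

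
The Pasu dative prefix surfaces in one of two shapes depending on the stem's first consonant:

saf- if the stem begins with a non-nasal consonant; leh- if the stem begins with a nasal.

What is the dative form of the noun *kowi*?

safkowi

*kowi*: first consonant = /k/, non-nasal → saf- → *safkowi*.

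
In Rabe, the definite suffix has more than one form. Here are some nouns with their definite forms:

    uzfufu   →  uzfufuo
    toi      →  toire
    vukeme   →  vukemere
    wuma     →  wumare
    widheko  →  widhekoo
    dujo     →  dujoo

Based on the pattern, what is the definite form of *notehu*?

notehuo

The pattern is rounding harmony: -o when the last vowel of the stem is a rounded vowel (*uzfufu*, *widheko*, *dujo*); -re when the last vowel of the stem is an unrounded vowel (*toi*, *vukeme*, *wuma*).
*notehu*: last vowel = /u/, a rounded vowel → -o → *notehuo*.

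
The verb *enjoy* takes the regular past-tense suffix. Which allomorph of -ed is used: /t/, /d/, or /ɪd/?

/d/

The stem *enjoy* ends in a voiced sound other than /d/.
The -ed suffix is realized as /ɪd/ after /t, d/; as /t/ after other voiceless consonants; and as /d/ after other voiced sounds.
So -ed on *enjoy* is pronounced /d/.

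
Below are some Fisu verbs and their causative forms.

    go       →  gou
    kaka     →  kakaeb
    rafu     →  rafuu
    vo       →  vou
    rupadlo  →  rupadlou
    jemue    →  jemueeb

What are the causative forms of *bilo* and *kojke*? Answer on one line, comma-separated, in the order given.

The alternation tracks the last vowel of the stem — -u when the last vowel of the stem is a rounded vowel (*go*, *rafu*, *vo*, *rupadlo*); -eb when the last vowel of the stem is an unrounded vowel (*kaka*, *jemue*).
*bilo* — last vowel /o/ (a rounded vowel) → -u → *bilou*.
*kojke*: last vowel = /e/, an unrounded vowel → -eb → *kojkeeb*.

bilou, kojkeeb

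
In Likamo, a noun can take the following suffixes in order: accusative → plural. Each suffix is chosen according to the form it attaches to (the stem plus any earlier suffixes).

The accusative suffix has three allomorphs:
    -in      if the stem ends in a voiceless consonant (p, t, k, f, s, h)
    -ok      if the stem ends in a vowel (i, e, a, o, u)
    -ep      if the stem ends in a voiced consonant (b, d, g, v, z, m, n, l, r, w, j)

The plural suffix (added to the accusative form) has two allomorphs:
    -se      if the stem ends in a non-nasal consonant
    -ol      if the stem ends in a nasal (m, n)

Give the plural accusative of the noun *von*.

vonepse

*von* — final sound /n/ (a voiced consonant) → -ep → *vonep*.
The accusative form *vonep* — final consonant /p/ (non-nasal) → -se → *vonepse*.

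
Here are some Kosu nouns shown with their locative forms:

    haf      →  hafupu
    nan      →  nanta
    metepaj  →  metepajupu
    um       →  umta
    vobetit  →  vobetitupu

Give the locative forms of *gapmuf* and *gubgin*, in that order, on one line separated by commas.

The alternation tracks the final consonant of the stem — -ta when the stem ends in a nasal (*nan*, *um*); -upu when the stem ends in a non-nasal consonant (*haf*, *metepaj*, *vobetit*).
The final consonant of *gapmuf* is /f/, which is non-nasal, so the suffix is -upu, giving *gapmufupu*.
The final consonant of *gubgin* is /n/, which is a nasal, so the suffix is -ta, giving *gubginta*.

gapmufupu, gubginta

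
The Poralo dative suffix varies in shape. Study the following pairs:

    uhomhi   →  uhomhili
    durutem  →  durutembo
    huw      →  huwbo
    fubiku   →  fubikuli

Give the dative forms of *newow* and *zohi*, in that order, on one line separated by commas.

Looking at the final sound of each stem: -bo when the stem ends in a consonant (*durutem*, *huw*); -li when the stem ends in a vowel (*uhomhi*, *fubiku*).
Since the final sound of *newow* is /w/ (a consonant), it takes -bo, giving *newowbo*.
Since the final sound of *zohi* is /i/ (a vowel), it takes -li, giving *zohili*.

newowbo, zohili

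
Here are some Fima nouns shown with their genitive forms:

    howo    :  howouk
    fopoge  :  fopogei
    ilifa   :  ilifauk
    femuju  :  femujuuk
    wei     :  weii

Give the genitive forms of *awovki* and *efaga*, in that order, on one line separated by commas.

Looking at the last vowel of each stem: -i when the last vowel of the stem is a front vowel (*fopoge*, *wei*); -uk when the last vowel of the stem is a back vowel (*howo*, *ilifa*, *femuju*).
*awovki* — last vowel /i/ (a front vowel) → -i → *awovkii*.
*efaga*: last vowel = /a/, a back vowel → -uk → *efagauk*.

awovkii, efagauk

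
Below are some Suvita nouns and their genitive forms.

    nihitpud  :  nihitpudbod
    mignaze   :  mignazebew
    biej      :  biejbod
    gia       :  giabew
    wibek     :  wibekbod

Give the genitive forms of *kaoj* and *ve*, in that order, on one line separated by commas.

Looking at the final sound of each stem: -bod when the stem ends in a consonant (*nihitpud*, *biej*, *wibek*); -bew when the stem ends in a vowel (*mignaze*, *gia*).
Since the final sound of *kaoj* is /j/ (a consonant), it takes -bod, giving *kaojbod*.
The final sound of *ve* is /e/, which is a vowel, so the suffix is -bew, giving *vebew*.

kaojbod, vebew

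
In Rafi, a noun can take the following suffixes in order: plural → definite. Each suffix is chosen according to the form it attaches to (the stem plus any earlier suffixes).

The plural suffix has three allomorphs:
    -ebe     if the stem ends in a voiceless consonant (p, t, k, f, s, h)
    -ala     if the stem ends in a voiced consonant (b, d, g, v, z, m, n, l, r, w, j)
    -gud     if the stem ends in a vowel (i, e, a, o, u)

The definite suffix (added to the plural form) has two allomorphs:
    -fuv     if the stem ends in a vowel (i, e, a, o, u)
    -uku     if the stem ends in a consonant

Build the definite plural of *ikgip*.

*ikgip* — final sound /p/ (a voiceless consonant) → -ebe → *ikgipebe*.
The plural form *ikgipebe* — final sound /e/ (a vowel) → -fuv → *ikgipebefuv*.

ikgipebefuv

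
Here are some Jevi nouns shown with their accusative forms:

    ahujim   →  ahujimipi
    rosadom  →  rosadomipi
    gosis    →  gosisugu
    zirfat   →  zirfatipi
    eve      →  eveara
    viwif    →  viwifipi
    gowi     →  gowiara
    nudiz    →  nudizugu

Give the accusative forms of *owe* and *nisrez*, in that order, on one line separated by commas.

Looking at the final sound of each stem: -ugu when the stem ends in a sibilant (*gosis*, *nudiz*); -ipi when the stem ends in a non-sibilant consonant (*ahujim*, *rosadom*, *zirfat*, *viwif*); -ara when the stem ends in a vowel (*eve*, *gowi*).
*owe* — final sound /e/ (a vowel) → -ara → *oweara*.
The final sound of *nisrez* is /z/, which is a sibilant, so the suffix is -ugu, giving *nisrezugu*.

oweara, nisrezugu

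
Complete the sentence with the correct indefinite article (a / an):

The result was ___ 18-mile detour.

The indefinite article is chosen by the initial *sound* of the following word, not its spelling.
The number *18* is spoken "eighteen", beginning with /ˌeɪˈtiːn/ — a vowel sound.
So the article is *an*: The result was an 18-mile detour.

an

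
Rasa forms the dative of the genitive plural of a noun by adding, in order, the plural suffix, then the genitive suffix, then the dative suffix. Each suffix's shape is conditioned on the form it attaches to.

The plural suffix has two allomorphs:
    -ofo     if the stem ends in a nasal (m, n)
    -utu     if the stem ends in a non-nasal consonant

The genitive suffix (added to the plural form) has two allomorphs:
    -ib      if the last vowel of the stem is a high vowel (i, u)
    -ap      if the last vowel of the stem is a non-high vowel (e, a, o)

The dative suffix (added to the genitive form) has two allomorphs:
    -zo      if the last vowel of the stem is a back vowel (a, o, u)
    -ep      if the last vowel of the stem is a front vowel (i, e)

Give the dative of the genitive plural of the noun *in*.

inofoapzo

*in*: final consonant = /n/, a nasal → -ofo → *inofo*.
The plural form *inofo* — last vowel /o/ (a non-high vowel) → -ap → *inofoap*.
Since the last vowel of the genitive form *inofoap* is /a/ (a back vowel), it takes -zo, giving *inofoapzo*.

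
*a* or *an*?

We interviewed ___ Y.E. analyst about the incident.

The indefinite article is chosen by the initial *sound* of the following word, not its spelling.
The initialism *Y.E.* is read letter by letter; the first letter, Y, is pronounced /waɪ/, which begins with a consonant sound.
So the article is *a*: We interviewed a Y.E. analyst about the incident.

a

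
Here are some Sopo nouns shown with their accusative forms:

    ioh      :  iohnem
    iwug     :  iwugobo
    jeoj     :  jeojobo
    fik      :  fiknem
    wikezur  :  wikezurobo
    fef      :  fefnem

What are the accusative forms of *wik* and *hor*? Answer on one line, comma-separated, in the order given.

wiknem, horobo

The suffix is conditioned by the final consonant: -nem when the stem ends in a voiceless consonant (*ioh*, *fik*, *fef*); -obo when the stem ends in a voiced consonant (*iwug*, *jeoj*, *wikezur*).
The final consonant of *wik* is /k/, which is voiceless, so the suffix is -nem, giving *wiknem*.
*hor* — final consonant /r/ (voiced) → -obo → *horobo*.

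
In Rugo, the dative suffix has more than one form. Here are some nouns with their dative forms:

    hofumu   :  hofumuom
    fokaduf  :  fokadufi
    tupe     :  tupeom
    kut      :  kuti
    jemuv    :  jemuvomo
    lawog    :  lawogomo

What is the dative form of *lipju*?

Looking at the final sound of each stem: -i when the stem ends in a voiceless consonant (*fokaduf*, *kut*); -omo when the stem ends in a voiced consonant (*jemuv*, *lawog*); -om when the stem ends in a vowel (*hofumu*, *tupe*).
Since the final sound of *lipju* is /u/ (a vowel), it takes -om, giving *lipjuom*.

lipjuom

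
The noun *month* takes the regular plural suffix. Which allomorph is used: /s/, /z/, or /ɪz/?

The stem *month* ends in a voiceless non-sibilant consonant.
The plural suffix surfaces as /ɪz/ after sibilants, /s/ after other voiceless consonants, and /z/ after other voiced sounds.
So the plural -s on *month* is pronounced /s/.

/s/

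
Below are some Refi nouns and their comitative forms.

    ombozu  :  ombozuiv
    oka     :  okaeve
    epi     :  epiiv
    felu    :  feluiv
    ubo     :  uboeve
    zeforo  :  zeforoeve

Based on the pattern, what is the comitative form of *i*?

iiv

The pattern is height harmony: -iv when the last vowel of the stem is a high vowel (*ombozu*, *epi*, *felu*); -eve when the last vowel of the stem is a non-high vowel (*oka*, *ubo*, *zeforo*).
Since the last vowel of *i* is /i/ (a high vowel), it takes -iv, giving *iiv*.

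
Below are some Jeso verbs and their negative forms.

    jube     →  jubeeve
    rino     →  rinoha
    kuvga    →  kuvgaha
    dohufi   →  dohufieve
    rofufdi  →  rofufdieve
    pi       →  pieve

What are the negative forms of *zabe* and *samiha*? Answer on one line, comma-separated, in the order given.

zabeeve, samihaha

Looking at the last vowel of each stem: -eve when the last vowel of the stem is a front vowel (*jube*, *dohufi*, *rofufdi*, *pi*); -ha when the last vowel of the stem is a back vowel (*rino*, *kuvga*).
*zabe*: last vowel = /e/, a front vowel → -eve → *zabeeve*.
*samiha*: last vowel = /a/, a back vowel → -ha → *samihaha*.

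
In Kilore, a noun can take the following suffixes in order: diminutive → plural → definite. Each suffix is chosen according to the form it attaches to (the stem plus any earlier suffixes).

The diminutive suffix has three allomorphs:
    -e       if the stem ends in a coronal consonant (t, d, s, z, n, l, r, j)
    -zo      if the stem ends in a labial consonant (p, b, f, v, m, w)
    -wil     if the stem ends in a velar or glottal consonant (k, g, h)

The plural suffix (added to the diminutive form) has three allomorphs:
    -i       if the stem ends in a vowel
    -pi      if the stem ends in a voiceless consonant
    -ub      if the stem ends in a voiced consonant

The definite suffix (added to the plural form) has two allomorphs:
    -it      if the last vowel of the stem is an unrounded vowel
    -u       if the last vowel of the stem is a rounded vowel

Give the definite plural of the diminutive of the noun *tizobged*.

tizobgedeiit

Since the final consonant of *tizobged* is /d/ (coronal), it takes -e, giving *tizobgede*.
The diminutive form *tizobgede* — final sound /e/ (a vowel) → -i → *tizobgedei*.
The plural form *tizobgedei*: last vowel = /i/, an unrounded vowel → -it → *tizobgedeiit*.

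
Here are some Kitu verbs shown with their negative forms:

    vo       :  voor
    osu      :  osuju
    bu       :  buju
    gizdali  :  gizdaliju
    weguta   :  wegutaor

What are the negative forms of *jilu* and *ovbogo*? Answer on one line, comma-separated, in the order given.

jiluju, ovbogoor

The pattern is height harmony: -ju when the last vowel of the stem is a high vowel (*osu*, *bu*, *gizdali*); -or when the last vowel of the stem is a non-high vowel (*vo*, *weguta*).
The last vowel of *jilu* is /u/, which is a high vowel, so the suffix is -ju, giving *jiluju*.
*ovbogo*: last vowel = /o/, a non-high vowel → -or → *ovbogoor*.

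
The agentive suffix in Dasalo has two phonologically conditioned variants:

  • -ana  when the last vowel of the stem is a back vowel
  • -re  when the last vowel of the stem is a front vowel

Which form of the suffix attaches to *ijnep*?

*ijnep*: last vowel = /e/, a front vowel → -re.

-re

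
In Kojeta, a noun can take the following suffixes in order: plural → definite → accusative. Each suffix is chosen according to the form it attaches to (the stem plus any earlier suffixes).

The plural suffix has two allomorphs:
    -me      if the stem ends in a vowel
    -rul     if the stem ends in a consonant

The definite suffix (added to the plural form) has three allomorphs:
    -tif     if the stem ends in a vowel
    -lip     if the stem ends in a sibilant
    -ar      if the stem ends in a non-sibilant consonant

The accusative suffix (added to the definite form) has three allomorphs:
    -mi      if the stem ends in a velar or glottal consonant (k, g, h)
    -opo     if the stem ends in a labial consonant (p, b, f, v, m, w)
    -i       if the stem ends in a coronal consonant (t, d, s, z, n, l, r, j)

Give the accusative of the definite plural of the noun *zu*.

Since the final sound of *zu* is /u/ (a vowel), it takes -me, giving *zume*.
The plural form *zume* — final sound /e/ (a vowel) → -tif → *zumetif*.
The definite form *zumetif*: final consonant = /f/, labial → -opo → *zumetifopo*.

zumetifopo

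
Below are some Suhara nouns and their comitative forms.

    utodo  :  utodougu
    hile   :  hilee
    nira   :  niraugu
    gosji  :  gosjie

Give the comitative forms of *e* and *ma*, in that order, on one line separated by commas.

ee, maugu

The pattern is front/back vowel harmony: -e when the last vowel of the stem is a front vowel (*hile*, *gosji*); -ugu when the last vowel of the stem is a back vowel (*utodo*, *nira*).
The last vowel of *e* is /e/, which is a front vowel, so the suffix is -e, giving *ee*.
*ma*: last vowel = /a/, a back vowel → -ugu → *maugu*.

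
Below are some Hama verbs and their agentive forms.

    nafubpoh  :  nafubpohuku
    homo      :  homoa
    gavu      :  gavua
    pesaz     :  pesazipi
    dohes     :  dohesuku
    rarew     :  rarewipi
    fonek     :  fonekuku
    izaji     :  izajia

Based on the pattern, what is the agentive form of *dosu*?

dosua

The alternation tracks the final sound of the stem — -uku when the stem ends in a voiceless consonant (*nafubpoh*, *dohes*, *fonek*); -ipi when the stem ends in a voiced consonant (*pesaz*, *rarew*); -a when the stem ends in a vowel (*homo*, *gavu*, *izaji*).
The final sound of *dosu* is /u/, which is a vowel, so the suffix is -a, giving *dosua*.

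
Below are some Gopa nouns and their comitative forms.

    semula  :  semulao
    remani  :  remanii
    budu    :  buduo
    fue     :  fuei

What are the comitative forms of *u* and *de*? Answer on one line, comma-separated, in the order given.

The pattern is front/back vowel harmony: -i when the last vowel of the stem is a front vowel (*remani*, *fue*); -o when the last vowel of the stem is a back vowel (*semula*, *budu*).
*u*: last vowel = /u/, a back vowel → -o → *uo*.
*de* — last vowel /e/ (a front vowel) → -i → *dei*.

uo, dei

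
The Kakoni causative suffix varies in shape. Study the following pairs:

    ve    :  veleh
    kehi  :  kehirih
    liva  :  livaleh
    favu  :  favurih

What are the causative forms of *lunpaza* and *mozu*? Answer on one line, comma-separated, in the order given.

lunpazaleh, mozurih

The alternation tracks the last vowel of the stem — -rih when the last vowel of the stem is a high vowel (*kehi*, *favu*); -leh when the last vowel of the stem is a non-high vowel (*ve*, *liva*).
*lunpaza* — last vowel /a/ (a non-high vowel) → -leh → *lunpazaleh*.
*mozu* — last vowel /u/ (a high vowel) → -rih → *mozurih*.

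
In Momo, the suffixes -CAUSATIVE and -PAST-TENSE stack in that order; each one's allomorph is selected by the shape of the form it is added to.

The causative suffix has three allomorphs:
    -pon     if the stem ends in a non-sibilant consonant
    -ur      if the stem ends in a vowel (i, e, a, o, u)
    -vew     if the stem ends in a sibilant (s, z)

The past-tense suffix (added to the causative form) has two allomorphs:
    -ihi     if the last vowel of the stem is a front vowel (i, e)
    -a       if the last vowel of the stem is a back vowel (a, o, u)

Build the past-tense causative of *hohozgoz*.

Since the final sound of *hohozgoz* is /z/ (a sibilant), it takes -vew, giving *hohozgozvew*.
Since the last vowel of the causative form *hohozgozvew* is /e/ (a front vowel), it takes -ihi, giving *hohozgozvewihi*.

hohozgozvewihi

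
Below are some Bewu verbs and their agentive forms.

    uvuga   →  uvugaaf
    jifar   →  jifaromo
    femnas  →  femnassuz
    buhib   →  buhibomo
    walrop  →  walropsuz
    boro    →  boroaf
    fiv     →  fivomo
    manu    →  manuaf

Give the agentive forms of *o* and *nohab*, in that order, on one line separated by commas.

The pattern is voicing of the final sound: -suz when the stem ends in a voiceless consonant (*femnas*, *walrop*); -omo when the stem ends in a voiced consonant (*jifar*, *buhib*, *fiv*); -af when the stem ends in a vowel (*uvuga*, *boro*, *manu*).
Since the final sound of *o* is /o/ (a vowel), it takes -af, giving *oaf*.
*nohab*: final sound = /b/, a voiced consonant → -omo → *nohabomo*.

oaf, nohabomo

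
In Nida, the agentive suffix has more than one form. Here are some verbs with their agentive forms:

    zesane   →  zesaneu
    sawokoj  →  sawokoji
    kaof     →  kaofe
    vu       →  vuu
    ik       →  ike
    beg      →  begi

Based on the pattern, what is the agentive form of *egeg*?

egegi

The pattern is voicing of the final sound: -e when the stem ends in a voiceless consonant (*kaof*, *ik*); -i when the stem ends in a voiced consonant (*sawokoj*, *beg*); -u when the stem ends in a vowel (*zesane*, *vu*).
The final sound of *egeg* is /g/, which is a voiced consonant, so the suffix is -i, giving *egegi*.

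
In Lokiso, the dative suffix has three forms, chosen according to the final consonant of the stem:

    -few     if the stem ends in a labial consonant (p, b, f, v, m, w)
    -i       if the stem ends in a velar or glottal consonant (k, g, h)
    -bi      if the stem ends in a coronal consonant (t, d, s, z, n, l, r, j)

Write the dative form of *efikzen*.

*efikzen* — final consonant /n/ (coronal) → -bi → *efikzenbi*.

efikzenbi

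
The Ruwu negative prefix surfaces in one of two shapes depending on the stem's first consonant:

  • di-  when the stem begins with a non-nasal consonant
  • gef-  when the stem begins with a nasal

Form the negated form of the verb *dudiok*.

didudiok

*dudiok* — first consonant /d/ (non-nasal) → di- → *didudiok*.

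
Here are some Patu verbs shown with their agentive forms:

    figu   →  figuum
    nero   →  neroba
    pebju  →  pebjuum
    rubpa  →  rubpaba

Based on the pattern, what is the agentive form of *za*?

zaba

The suffix is conditioned by the last vowel: -um when the last vowel of the stem is a high vowel (*figu*, *pebju*); -ba when the last vowel of the stem is a non-high vowel (*nero*, *rubpa*).
*za*: last vowel = /a/, a non-high vowel → -ba → *zaba*.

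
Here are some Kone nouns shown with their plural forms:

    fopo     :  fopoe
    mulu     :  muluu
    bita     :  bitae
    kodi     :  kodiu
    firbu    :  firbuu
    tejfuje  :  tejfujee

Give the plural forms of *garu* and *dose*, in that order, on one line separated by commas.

The alternation tracks the last vowel of the stem — -u when the last vowel of the stem is a high vowel (*mulu*, *kodi*, *firbu*); -e when the last vowel of the stem is a non-high vowel (*fopo*, *bita*, *tejfuje*).
*garu* — last vowel /u/ (a high vowel) → -u → *garuu*.
Since the last vowel of *dose* is /e/ (a non-high vowel), it takes -e, giving *dosee*.

garuu, dosee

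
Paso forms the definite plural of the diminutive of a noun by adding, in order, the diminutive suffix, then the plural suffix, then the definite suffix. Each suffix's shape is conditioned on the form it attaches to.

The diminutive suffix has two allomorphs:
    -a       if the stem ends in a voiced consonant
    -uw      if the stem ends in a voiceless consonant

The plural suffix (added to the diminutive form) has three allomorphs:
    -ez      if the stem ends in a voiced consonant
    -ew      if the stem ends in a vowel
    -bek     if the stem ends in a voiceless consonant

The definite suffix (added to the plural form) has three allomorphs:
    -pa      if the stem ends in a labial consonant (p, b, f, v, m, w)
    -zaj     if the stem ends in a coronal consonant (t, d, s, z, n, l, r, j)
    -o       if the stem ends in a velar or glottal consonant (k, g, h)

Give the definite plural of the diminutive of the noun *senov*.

Since the final consonant of *senov* is /v/ (voiced), it takes -a, giving *senova*.
The diminutive form *senova*: final sound = /a/, a vowel → -ew → *senovaew*.
Since the final consonant of the plural form *senovaew* is /w/ (labial), it takes -pa, giving *senovaewpa*.

senovaewpa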